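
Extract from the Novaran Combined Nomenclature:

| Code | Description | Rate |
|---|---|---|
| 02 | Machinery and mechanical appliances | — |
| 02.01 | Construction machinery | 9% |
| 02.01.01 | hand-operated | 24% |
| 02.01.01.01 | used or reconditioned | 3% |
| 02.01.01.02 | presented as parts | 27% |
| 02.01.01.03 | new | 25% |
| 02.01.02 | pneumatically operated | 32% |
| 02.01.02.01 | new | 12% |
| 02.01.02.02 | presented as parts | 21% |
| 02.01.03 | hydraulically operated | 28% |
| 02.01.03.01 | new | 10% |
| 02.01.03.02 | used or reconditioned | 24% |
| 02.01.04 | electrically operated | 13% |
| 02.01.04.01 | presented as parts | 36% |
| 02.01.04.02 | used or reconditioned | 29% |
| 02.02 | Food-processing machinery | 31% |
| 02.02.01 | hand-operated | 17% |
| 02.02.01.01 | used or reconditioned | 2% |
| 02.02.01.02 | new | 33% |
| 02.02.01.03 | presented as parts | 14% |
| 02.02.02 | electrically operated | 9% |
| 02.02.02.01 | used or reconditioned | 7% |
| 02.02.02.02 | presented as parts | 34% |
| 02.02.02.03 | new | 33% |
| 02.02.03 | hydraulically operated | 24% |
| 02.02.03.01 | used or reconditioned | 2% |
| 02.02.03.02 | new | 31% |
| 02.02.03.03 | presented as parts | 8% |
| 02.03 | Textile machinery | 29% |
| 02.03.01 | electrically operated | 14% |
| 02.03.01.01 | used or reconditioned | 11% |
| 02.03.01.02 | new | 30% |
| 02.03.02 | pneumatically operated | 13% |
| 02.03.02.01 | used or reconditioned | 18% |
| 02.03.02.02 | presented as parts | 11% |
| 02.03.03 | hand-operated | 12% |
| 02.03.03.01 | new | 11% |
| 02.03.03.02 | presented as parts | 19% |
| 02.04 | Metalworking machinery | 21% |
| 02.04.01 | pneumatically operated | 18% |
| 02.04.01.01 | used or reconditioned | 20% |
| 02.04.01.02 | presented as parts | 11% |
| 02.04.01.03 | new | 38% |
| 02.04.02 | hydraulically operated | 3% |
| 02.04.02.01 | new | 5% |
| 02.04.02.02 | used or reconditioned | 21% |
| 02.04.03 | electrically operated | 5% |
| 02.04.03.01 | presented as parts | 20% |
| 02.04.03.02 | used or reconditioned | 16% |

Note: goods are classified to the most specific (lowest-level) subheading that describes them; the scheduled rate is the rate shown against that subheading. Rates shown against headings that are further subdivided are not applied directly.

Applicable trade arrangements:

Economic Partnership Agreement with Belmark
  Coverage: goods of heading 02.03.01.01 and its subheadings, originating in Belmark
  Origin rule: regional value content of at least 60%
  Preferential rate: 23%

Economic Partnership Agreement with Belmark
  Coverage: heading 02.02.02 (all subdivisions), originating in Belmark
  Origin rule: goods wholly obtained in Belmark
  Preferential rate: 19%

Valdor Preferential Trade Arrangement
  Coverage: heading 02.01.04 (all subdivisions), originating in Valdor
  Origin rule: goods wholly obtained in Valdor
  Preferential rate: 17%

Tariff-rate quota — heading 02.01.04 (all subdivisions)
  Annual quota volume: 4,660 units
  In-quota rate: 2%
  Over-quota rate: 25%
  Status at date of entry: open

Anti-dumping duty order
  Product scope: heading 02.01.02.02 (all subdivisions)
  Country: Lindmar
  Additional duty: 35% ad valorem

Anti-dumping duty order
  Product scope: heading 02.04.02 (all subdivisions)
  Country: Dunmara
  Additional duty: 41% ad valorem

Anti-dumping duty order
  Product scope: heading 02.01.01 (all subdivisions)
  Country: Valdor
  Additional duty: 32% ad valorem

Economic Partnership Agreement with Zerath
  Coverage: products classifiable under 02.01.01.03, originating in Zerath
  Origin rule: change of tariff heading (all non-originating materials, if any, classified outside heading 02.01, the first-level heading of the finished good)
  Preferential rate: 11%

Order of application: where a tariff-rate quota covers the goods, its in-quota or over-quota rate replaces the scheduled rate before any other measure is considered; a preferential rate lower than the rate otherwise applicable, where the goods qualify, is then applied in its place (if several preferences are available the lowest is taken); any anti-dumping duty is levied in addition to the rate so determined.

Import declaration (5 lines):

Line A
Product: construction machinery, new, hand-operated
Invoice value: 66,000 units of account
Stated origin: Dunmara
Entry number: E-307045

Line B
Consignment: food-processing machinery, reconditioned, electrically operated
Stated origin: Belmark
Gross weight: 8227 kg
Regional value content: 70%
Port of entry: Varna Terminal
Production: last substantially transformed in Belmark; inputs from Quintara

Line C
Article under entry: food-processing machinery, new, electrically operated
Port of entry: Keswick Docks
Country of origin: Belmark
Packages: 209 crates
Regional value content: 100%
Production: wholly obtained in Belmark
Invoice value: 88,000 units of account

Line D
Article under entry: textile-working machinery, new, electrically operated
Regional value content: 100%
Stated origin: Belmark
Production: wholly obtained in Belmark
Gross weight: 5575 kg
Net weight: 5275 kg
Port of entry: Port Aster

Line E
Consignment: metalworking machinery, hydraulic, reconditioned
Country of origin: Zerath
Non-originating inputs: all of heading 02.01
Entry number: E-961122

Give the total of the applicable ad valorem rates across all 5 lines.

Line A: construction → 02.01; hand-operated → 02.01.01; new → 02.01.01.03. Scheduled 25%. No special measure applies. → 25%.
Line B: food-processing → 02.02; electrically operated → 02.02.02; reconditioned → 02.02.02.01. Scheduled 7%. Belmark agreement on 02.03.01.01: 02.02.02.01 not covered; Belmark agreement on 02.02.02: not wholly obtained. → 7%.
Line C: food-processing → 02.02; electrically operated → 02.02.02; new → 02.02.02.03. Scheduled 33%. Belmark agreement on 02.03.01.01: 02.02.02.03 not covered; Belmark agreement on 02.02.02: wholly obtained → 19% available; preferential 19%. → 19%.
Line D: textile-working → 02.03; electrically operated → 02.03.01; new → 02.03.01.02. Scheduled 30%. Belmark agreement on 02.03.01.01: 02.03.01.02 not covered; Belmark agreement on 02.02.02: 02.03.01.02 not covered. → 30%.
Line E: metalworking → 02.04; hydraulic → 02.04.02; reconditioned → 02.04.02.02. Scheduled 21%. Zerath agreement on 02.01.01.03: 02.04.02.02 not covered. → 21%.
Sum: 25% + 7% + 19% + 30% + 21% = 102%.

102%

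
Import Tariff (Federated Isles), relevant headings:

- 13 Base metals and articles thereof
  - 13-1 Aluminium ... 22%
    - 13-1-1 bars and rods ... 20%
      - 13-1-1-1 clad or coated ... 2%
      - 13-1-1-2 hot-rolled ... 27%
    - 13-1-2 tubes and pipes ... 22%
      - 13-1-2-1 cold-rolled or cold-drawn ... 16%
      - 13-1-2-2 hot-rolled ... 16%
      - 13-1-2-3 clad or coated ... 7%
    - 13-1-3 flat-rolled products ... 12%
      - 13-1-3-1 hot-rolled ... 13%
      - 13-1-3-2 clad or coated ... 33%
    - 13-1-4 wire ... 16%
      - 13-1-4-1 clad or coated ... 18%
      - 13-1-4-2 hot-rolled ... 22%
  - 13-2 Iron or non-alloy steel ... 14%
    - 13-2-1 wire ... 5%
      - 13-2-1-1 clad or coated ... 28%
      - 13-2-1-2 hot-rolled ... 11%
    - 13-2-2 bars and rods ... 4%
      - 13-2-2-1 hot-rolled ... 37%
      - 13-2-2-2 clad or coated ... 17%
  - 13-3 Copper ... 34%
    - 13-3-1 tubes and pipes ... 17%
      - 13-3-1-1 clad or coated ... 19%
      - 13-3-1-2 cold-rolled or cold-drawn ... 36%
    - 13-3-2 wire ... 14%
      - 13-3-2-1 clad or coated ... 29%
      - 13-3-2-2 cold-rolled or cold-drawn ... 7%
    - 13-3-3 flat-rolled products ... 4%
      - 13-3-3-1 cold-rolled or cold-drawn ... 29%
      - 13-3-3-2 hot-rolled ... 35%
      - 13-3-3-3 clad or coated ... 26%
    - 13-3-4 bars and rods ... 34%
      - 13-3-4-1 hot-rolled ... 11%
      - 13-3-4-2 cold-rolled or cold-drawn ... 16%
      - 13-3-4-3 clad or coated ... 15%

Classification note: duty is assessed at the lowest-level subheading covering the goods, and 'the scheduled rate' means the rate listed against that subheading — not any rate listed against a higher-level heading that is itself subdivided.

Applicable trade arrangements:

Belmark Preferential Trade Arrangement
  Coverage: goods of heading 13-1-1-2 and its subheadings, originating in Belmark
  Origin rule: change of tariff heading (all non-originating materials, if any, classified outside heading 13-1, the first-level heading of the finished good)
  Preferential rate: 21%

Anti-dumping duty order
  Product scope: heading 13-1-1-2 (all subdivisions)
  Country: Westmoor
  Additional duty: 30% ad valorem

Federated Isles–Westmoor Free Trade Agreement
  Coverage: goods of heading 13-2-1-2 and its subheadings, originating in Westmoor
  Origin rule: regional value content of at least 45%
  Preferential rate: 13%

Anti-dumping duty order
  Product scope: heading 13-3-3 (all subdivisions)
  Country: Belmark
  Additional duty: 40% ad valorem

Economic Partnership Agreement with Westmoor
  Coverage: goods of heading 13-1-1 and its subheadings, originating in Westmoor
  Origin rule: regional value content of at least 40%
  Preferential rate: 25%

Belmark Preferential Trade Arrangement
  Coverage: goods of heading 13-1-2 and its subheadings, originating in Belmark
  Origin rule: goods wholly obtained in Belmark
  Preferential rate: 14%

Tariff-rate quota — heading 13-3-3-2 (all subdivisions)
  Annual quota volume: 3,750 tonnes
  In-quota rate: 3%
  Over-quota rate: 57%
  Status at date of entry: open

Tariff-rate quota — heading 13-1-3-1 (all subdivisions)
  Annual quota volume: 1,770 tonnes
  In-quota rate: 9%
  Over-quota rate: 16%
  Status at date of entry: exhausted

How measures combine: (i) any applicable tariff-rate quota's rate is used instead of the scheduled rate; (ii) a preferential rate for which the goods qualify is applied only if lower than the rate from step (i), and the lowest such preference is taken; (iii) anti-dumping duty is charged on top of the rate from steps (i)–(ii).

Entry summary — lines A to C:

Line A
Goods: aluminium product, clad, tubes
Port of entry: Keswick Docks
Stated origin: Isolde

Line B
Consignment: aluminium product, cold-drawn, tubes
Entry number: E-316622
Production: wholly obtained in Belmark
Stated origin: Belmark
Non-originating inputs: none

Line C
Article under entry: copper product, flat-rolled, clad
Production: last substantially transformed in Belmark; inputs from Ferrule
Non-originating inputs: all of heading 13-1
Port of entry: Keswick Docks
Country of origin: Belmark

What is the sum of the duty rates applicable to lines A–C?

87%

Line A: aluminium → 13-1; tubes → 13-1-2; clad → 13-1-2-3. Scheduled 7%. No special measure applies. → 7%.
Line B: aluminium → 13-1; tubes → 13-1-2; cold-drawn → 13-1-2-1. Scheduled 16%. Belmark agreement on 13-1-1-2: 13-1-2-1 not covered; Belmark agreement on 13-1-2: wholly obtained → 14% available; preferential 14%. → 14%.
Line C: copper → 13-3; flat-rolled → 13-3-3; clad → 13-3-3-3. Scheduled 26%. Belmark agreement on 13-1-1-2: 13-3-3-3 not covered; Belmark agreement on 13-1-2: 13-3-3-3 not covered; anti-dumping (Belmark, 13-3-3): +40%; total 26% + 40% = 66%. → 66%.
Sum: 7% + 14% + 66% = 87%.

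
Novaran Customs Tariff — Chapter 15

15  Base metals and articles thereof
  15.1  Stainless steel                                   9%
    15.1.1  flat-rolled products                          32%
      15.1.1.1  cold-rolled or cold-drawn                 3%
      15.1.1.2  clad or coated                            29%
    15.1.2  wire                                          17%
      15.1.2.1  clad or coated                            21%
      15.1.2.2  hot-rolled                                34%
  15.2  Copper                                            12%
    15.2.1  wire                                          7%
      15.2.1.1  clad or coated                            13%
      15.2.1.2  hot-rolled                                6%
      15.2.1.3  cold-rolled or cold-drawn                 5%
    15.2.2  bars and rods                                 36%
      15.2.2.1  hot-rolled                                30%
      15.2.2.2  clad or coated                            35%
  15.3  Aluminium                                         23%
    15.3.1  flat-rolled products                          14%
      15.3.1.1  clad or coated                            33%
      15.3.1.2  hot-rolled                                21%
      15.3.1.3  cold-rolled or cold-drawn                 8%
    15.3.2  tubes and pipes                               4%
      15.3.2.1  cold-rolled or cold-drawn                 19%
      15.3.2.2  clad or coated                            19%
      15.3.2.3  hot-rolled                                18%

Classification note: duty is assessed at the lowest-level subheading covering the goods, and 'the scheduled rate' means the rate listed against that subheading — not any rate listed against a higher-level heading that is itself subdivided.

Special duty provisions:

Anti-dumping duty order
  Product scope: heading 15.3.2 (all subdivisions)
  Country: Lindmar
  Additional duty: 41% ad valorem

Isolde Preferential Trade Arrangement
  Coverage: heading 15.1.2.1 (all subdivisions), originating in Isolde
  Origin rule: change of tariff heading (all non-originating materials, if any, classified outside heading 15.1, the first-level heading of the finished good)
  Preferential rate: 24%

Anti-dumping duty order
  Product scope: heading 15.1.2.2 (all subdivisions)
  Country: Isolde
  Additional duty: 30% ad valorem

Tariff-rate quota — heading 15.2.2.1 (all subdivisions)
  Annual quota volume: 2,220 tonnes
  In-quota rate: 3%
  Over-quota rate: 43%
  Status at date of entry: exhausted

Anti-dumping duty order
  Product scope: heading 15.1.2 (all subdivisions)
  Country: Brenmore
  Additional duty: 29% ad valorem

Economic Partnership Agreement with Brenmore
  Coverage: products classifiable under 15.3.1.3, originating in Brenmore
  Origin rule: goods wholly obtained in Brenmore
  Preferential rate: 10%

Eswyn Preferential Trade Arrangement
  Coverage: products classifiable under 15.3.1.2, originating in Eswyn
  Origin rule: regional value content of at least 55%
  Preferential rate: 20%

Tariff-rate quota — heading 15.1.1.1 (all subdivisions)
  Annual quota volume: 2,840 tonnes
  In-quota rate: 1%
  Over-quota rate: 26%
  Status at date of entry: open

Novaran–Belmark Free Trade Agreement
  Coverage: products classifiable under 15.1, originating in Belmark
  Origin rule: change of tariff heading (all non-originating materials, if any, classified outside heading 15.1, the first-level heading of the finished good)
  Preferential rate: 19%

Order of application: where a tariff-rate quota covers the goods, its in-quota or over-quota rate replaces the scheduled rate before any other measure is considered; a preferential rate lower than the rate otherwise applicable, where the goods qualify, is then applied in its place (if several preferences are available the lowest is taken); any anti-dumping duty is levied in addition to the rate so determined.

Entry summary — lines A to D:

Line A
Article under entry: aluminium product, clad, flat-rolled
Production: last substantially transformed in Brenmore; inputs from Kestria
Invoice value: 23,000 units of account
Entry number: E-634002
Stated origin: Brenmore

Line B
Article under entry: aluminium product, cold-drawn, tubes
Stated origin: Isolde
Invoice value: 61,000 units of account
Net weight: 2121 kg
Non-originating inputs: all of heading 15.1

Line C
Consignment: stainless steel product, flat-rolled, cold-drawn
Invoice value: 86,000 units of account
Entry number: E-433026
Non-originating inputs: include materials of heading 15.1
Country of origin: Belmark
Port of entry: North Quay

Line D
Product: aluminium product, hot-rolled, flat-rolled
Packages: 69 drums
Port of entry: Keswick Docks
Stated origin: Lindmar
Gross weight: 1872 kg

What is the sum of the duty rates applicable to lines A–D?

Line A: aluminium → 15.3; flat-rolled → 15.3.1; clad → 15.3.1.1. Scheduled 33%. Brenmore agreement on 15.3.1.3: 15.3.1.1 not covered. → 33%.
Line B: aluminium → 15.3; tubes → 15.3.2; cold-drawn → 15.3.2.1. Scheduled 19%. Isolde agreement on 15.1.2.1: 15.3.2.1 not covered. → 19%.
Line C: stainless steel → 15.1; flat-rolled → 15.1.1; cold-drawn → 15.1.1.1. Scheduled 3%. quota on 15.1.1.1 open → in-quota 1%; Belmark agreement on 15.1: CTH not met. → 1%.
Line D: aluminium → 15.3; flat-rolled → 15.3.1; hot-rolled → 15.3.1.2. Scheduled 21%. No special measure applies. → 21%.
Sum: 33% + 19% + 1% + 21% = 74%.

74%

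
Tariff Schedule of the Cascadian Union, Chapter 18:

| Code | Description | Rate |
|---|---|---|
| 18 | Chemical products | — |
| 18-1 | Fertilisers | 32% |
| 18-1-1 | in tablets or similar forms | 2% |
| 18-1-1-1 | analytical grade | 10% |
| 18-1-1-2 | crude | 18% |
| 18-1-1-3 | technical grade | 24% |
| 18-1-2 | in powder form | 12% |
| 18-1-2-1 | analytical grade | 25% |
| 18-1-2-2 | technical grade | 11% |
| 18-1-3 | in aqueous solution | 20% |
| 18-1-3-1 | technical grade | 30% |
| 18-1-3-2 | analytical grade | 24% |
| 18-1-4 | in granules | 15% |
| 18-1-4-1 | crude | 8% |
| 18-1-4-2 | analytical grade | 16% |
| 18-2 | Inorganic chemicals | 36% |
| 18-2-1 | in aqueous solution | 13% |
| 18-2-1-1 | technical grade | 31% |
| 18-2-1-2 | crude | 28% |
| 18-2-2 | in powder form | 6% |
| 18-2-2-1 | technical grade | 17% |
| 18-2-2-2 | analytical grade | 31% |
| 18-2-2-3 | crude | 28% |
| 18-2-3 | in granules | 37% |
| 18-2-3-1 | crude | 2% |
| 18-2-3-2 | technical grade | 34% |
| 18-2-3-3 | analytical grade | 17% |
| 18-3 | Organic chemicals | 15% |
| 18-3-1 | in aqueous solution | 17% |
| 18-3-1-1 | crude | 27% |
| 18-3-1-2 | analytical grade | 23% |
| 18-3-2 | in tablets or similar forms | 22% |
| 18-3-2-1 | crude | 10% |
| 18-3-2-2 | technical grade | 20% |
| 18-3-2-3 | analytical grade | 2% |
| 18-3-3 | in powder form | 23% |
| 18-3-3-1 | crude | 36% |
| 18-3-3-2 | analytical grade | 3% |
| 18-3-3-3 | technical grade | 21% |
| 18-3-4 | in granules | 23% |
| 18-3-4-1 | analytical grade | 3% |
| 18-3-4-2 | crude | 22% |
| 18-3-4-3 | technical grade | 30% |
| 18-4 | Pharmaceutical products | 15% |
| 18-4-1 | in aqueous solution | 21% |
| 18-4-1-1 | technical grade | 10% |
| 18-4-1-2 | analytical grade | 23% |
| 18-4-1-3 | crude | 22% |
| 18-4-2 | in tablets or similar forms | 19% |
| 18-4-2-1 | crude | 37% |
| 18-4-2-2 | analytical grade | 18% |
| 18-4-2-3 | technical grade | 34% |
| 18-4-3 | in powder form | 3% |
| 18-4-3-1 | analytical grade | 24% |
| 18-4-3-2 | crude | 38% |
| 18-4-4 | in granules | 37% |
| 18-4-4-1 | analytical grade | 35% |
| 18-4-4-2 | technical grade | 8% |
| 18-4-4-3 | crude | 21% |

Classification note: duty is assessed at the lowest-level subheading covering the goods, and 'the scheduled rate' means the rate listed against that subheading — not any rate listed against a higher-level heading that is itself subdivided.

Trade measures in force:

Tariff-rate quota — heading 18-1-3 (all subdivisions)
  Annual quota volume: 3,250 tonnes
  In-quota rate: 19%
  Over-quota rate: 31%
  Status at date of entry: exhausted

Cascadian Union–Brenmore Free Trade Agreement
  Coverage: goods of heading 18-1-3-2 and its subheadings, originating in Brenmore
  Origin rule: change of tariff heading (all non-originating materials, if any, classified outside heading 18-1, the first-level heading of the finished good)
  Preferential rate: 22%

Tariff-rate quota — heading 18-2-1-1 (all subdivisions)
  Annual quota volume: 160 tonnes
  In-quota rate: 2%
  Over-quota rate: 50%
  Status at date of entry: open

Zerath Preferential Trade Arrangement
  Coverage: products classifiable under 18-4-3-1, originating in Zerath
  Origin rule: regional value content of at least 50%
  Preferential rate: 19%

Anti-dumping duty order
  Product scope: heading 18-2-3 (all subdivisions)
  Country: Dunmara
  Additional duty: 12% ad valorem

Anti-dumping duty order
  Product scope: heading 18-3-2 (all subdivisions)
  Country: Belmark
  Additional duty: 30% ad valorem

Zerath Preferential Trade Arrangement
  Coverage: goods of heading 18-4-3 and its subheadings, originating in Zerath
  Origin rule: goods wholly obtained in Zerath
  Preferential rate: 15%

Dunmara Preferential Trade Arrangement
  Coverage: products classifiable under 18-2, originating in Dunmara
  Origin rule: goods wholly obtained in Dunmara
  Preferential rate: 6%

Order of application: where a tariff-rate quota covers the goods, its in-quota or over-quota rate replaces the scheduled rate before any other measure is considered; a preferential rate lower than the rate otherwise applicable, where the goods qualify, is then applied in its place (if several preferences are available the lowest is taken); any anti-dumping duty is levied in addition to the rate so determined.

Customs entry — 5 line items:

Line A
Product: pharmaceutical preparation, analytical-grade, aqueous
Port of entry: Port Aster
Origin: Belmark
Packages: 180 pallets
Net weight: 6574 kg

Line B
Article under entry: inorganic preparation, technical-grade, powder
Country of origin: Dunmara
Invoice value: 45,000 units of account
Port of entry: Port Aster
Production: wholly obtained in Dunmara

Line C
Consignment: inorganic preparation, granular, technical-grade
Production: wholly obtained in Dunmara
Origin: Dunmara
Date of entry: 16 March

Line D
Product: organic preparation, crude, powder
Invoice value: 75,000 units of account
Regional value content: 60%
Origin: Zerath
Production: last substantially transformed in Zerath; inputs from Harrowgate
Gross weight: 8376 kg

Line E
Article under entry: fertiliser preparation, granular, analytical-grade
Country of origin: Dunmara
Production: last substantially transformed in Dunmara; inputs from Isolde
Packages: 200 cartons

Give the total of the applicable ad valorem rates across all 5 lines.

99%

Line A: pharmaceutical → 18-4; aqueous → 18-4-1; analytical-grade → 18-4-1-2. Scheduled 23%. No special measure applies. → 23%.
Line B: inorganic → 18-2; powder → 18-2-2; technical-grade → 18-2-2-1. Scheduled 17%. Dunmara agreement on 18-2: wholly obtained → 6% available; preferential 6%. → 6%.
Line C: inorganic → 18-2; granular → 18-2-3; technical-grade → 18-2-3-2. Scheduled 34%. Dunmara agreement on 18-2: wholly obtained → 6% available; preferential 6%; anti-dumping (Dunmara, 18-2-3): +12%; total 6% + 12% = 18%. → 18%.
Line D: organic → 18-3; powder → 18-3-3; crude → 18-3-3-1. Scheduled 36%. Zerath agreement on 18-4-3-1: 18-3-3-1 not covered; Zerath agreement on 18-4-3: 18-3-3-1 not covered. → 36%.
Line E: fertiliser → 18-1; granular → 18-1-4; analytical-grade → 18-1-4-2. Scheduled 16%. Dunmara agreement on 18-2: 18-1-4-2 not covered. → 16%.
Sum: 23% + 6% + 18% + 36% + 16% = 99%.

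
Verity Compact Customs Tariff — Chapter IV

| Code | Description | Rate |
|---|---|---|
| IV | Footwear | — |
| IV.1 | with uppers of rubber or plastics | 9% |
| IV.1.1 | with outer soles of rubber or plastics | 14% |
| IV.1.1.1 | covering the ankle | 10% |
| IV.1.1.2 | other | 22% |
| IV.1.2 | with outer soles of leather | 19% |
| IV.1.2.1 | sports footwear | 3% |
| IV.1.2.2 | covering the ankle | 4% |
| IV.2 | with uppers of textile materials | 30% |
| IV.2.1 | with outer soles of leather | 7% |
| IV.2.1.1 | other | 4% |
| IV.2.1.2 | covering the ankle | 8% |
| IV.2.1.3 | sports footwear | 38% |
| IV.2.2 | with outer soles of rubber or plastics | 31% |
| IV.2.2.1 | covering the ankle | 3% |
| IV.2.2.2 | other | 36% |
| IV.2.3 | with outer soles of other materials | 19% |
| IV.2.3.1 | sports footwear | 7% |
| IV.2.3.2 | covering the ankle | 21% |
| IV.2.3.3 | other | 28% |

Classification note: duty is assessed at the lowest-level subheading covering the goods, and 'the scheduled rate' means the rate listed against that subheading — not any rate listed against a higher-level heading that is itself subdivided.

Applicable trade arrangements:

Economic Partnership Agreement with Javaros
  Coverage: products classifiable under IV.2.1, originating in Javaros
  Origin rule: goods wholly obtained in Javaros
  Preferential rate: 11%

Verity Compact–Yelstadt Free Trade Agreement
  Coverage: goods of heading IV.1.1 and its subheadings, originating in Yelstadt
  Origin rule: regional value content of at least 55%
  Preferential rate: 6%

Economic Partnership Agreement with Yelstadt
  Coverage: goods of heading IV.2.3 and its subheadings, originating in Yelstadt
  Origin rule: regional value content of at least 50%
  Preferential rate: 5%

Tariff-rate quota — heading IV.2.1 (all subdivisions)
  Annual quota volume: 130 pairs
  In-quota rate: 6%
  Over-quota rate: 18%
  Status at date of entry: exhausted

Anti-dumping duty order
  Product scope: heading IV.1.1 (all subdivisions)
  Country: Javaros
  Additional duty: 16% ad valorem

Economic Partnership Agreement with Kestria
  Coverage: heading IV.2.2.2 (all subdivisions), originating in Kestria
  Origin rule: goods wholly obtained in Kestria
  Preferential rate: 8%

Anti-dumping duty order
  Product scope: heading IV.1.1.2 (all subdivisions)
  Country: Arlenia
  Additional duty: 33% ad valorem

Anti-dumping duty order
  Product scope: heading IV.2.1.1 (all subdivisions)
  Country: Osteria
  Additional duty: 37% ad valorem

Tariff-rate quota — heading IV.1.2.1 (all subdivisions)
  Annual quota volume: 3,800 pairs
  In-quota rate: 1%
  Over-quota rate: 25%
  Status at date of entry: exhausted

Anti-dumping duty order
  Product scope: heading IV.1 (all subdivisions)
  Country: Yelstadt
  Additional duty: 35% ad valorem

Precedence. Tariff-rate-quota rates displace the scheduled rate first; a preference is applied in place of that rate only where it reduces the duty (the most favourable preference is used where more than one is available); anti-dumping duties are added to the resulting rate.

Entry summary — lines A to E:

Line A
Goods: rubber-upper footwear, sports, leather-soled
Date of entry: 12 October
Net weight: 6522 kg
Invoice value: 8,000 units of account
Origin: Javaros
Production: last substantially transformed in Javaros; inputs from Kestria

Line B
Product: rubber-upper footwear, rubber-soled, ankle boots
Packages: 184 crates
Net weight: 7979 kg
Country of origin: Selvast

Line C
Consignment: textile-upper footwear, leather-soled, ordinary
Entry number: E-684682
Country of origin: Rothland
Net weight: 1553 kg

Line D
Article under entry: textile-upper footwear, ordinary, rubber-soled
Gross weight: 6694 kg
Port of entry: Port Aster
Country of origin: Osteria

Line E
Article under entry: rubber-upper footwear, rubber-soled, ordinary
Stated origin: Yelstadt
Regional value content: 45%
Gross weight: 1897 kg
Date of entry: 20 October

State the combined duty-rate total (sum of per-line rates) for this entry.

Line A: rubber-upper → IV.1; leather-soled → IV.1.2; sports → IV.1.2.1. Scheduled 3%. quota on IV.1.2.1 exhausted → over-quota 25%; Javaros agreement on IV.2.1: IV.1.2.1 not covered. → 25%.
Line B: rubber-upper → IV.1; rubber-soled → IV.1.1; ankle boots → IV.1.1.1. Scheduled 10%. No special measure applies. → 10%.
Line C: textile-upper → IV.2; leather-soled → IV.2.1; ordinary → IV.2.1.1. Scheduled 4%. quota on IV.2.1 exhausted → over-quota 18%. → 18%.
Line D: textile-upper → IV.2; rubber-soled → IV.2.2; ordinary → IV.2.2.2. Scheduled 36%. No special measure applies. → 36%.
Line E: rubber-upper → IV.1; rubber-soled → IV.1.1; ordinary → IV.1.1.2. Scheduled 22%. Yelstadt agreement on IV.1.1: RVC < 55%; Yelstadt agreement on IV.2.3: IV.1.1.2 not covered; anti-dumping (Yelstadt, IV.1): +35%; total 22% + 35% = 57%. → 57%.
Sum: 25% + 10% + 18% + 36% + 57% = 146%.

146%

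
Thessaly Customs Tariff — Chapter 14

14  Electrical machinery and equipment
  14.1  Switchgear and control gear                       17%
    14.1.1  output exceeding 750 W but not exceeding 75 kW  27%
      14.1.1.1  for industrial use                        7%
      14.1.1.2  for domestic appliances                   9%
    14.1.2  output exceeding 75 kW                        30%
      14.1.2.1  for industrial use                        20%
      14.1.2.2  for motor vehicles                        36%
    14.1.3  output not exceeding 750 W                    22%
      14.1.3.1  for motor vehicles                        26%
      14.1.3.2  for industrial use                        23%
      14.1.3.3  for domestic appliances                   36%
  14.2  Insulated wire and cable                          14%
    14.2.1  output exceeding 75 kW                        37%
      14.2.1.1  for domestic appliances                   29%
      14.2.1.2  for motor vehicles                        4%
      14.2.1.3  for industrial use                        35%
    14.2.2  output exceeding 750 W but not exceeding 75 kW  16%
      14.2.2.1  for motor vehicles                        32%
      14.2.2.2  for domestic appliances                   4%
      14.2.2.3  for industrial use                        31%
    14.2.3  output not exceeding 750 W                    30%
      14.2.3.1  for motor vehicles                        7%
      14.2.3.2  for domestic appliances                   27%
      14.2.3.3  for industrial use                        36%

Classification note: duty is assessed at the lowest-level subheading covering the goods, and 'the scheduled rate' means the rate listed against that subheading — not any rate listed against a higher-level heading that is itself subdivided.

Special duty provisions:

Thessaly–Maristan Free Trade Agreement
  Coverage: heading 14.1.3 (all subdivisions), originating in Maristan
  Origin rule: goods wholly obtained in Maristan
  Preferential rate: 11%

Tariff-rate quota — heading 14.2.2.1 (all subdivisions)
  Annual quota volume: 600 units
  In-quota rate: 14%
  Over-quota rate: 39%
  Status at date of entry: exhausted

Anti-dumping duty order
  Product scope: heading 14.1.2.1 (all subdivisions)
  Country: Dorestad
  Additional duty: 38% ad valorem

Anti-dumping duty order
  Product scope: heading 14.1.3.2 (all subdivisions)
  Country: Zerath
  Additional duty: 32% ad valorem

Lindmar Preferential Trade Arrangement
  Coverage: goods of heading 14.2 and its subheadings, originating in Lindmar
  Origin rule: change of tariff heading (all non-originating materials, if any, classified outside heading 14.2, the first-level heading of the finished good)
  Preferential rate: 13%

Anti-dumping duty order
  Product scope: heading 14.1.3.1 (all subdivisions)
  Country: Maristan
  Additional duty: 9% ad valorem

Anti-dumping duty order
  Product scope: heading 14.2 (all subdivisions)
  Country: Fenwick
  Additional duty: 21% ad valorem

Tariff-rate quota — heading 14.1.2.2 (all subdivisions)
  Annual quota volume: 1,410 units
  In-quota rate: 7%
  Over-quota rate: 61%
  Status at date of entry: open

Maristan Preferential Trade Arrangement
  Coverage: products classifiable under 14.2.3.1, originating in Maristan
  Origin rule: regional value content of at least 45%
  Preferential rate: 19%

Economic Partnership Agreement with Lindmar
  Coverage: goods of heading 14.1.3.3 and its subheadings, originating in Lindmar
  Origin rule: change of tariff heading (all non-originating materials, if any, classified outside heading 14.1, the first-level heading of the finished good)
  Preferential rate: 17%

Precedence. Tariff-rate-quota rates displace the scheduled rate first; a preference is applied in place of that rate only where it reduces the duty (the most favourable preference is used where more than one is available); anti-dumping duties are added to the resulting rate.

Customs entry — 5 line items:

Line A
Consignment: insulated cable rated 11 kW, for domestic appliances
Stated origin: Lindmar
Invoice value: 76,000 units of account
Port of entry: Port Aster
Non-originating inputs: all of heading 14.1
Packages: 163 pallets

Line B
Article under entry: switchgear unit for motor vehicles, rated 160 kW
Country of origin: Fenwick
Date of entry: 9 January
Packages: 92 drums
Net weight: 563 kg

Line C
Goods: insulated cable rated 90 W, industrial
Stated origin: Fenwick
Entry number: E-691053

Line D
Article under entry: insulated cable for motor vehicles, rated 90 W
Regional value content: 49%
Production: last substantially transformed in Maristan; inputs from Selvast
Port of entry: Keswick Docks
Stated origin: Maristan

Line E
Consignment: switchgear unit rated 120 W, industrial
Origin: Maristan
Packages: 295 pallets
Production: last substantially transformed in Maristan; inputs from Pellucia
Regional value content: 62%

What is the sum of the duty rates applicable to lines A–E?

Line A: insulated cable → 14.2; rated 11 kW → 14.2.2; for domestic appliances → 14.2.2.2. Scheduled 4%. Lindmar agreement on 14.2: CTH met → 13% available; Lindmar agreement on 14.1.3.3: 14.2.2.2 not covered; preference 13% not lower than 4% → no reduction. → 4%.
Line B: switchgear unit → 14.1; rated 160 kW → 14.1.2; for motor vehicles → 14.1.2.2. Scheduled 36%. quota on 14.1.2.2 open → in-quota 7%. → 7%.
Line C: insulated cable → 14.2; rated 90 W → 14.2.3; industrial → 14.2.3.3. Scheduled 36%. anti-dumping (Fenwick, 14.2): +21%; total 36% + 21% = 57%. → 57%.
Line D: insulated cable → 14.2; rated 90 W → 14.2.3; for motor vehicles → 14.2.3.1. Scheduled 7%. Maristan agreement on 14.1.3: 14.2.3.1 not covered; Maristan agreement on 14.2.3.1: RVC ≥ 45% → 19% available; preference 19% not lower than 7% → no reduction. → 7%.
Line E: switchgear unit → 14.1; rated 120 W → 14.1.3; industrial → 14.1.3.2. Scheduled 23%. Maristan agreement on 14.1.3: not wholly obtained; Maristan agreement on 14.2.3.1: 14.1.3.2 not covered. → 23%.
Sum: 4% + 7% + 57% + 7% + 23% = 98%.

98%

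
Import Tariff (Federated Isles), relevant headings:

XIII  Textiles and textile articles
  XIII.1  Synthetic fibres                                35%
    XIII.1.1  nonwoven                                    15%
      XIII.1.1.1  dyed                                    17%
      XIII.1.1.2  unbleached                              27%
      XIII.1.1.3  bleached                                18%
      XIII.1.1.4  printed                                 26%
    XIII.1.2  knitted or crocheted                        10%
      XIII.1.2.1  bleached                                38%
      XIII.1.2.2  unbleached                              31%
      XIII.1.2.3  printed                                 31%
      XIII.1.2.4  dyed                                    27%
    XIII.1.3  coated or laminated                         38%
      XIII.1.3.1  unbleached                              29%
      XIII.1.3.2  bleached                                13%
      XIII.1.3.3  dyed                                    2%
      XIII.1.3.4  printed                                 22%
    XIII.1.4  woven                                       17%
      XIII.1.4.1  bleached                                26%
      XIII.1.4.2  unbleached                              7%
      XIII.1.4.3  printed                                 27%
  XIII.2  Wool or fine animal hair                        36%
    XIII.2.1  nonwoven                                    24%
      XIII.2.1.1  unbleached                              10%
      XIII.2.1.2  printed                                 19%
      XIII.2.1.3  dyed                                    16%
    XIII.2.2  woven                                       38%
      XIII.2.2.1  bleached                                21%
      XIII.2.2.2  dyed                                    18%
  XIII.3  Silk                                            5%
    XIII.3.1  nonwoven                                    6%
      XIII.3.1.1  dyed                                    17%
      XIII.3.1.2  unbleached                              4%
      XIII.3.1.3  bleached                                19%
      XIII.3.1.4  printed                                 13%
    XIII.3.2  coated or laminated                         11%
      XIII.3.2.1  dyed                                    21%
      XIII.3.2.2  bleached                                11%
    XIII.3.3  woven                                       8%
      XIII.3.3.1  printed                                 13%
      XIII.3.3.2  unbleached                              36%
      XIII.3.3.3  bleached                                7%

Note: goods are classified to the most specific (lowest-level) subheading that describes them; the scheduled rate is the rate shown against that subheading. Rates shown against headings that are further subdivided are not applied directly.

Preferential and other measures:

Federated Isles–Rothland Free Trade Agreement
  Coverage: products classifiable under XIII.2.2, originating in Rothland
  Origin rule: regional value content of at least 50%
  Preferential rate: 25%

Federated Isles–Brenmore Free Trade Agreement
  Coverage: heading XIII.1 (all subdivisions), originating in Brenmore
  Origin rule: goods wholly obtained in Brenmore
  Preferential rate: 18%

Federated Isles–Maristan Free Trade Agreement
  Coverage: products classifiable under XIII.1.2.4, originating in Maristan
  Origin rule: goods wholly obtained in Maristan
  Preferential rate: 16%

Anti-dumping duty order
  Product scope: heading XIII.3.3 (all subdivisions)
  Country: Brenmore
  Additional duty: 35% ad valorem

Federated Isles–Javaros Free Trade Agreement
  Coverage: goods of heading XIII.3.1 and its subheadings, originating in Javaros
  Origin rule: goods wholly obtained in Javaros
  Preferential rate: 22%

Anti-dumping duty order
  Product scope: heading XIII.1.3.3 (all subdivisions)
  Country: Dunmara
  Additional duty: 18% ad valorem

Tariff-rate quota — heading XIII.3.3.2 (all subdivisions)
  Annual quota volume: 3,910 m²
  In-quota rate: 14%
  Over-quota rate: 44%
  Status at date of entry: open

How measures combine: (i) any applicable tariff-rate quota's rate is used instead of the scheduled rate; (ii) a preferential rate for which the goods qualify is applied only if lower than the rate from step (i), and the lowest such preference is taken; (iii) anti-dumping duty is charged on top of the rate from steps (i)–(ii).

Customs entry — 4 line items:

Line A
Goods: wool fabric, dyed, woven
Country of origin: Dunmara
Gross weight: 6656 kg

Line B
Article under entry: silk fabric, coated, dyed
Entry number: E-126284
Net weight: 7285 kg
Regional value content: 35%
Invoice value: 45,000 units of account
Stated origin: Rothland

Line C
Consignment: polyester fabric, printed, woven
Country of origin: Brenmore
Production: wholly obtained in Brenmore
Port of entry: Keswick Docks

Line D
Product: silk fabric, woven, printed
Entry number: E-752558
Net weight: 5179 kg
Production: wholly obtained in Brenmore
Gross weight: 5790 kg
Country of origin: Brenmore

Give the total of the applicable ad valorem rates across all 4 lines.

Line A: wool → XIII.2; woven → XIII.2.2; dyed → XIII.2.2.2. Scheduled 18%. No special measure applies. → 18%.
Line B: silk → XIII.3; coated → XIII.3.2; dyed → XIII.3.2.1. Scheduled 21%. Rothland agreement on XIII.2.2: XIII.3.2.1 not covered. → 21%.
Line C: polyester → XIII.1; woven → XIII.1.4; printed → XIII.1.4.3. Scheduled 27%. Brenmore agreement on XIII.1: wholly obtained → 18% available; preferential 18%. → 18%.
Line D: silk → XIII.3; woven → XIII.3.3; printed → XIII.3.3.1. Scheduled 13%. Brenmore agreement on XIII.1: XIII.3.3.1 not covered; anti-dumping (Brenmore, XIII.3.3): +35%; total 13% + 35% = 48%. → 48%.
Sum: 18% + 21% + 18% + 48% = 105%.

105%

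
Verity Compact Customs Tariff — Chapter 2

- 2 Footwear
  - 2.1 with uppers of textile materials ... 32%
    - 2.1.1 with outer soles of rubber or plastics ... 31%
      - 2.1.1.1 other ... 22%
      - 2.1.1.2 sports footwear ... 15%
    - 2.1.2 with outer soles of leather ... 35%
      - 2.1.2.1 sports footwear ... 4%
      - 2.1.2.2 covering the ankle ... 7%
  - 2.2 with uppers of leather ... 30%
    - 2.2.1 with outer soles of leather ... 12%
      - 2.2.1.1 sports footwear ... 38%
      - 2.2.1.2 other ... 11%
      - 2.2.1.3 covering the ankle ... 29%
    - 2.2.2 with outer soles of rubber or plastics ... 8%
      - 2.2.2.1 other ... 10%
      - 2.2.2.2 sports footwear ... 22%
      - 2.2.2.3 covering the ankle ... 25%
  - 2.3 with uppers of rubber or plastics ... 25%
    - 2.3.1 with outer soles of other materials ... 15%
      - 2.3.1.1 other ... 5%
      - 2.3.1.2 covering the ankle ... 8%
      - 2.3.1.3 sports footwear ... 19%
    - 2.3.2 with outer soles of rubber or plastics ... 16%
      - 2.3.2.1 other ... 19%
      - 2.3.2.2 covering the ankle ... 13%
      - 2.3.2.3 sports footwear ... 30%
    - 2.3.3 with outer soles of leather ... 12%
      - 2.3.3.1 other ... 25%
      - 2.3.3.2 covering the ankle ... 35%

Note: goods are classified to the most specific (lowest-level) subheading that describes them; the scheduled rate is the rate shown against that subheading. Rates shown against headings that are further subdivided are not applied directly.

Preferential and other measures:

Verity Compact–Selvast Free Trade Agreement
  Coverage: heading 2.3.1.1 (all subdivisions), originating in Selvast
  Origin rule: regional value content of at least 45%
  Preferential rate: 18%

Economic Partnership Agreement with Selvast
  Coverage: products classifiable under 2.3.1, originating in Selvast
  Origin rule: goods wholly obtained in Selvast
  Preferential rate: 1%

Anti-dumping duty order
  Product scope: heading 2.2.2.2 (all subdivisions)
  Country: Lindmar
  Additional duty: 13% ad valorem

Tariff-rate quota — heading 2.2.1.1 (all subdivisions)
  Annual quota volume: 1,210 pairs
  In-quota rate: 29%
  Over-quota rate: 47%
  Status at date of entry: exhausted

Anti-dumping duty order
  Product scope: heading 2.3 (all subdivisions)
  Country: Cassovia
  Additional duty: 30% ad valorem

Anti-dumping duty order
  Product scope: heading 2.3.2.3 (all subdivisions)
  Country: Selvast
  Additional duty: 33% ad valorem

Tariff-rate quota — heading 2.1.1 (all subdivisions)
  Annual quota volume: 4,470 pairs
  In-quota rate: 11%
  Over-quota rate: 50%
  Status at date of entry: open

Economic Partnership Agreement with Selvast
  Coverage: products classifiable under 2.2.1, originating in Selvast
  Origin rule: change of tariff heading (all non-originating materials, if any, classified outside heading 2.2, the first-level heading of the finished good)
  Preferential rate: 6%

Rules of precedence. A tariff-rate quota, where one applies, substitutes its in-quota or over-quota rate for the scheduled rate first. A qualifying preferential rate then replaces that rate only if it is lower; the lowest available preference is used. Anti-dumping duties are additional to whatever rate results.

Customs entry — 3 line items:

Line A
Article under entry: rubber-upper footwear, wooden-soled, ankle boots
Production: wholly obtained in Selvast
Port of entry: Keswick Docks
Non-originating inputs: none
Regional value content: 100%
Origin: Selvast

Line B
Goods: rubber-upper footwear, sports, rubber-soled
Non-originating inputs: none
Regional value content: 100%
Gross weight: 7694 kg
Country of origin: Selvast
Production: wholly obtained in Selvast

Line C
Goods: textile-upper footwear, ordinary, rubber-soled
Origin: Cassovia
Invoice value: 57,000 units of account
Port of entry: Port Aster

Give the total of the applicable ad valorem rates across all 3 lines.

75%

Line A: rubber-upper → 2.3; wooden-soled → 2.3.1; ankle boots → 2.3.1.2. Scheduled 8%. Selvast agreement on 2.3.1.1: 2.3.1.2 not covered; Selvast agreement on 2.3.1: wholly obtained → 1% available; Selvast agreement on 2.2.1: 2.3.1.2 not covered; preferential 1%. → 1%.
Line B: rubber-upper → 2.3; rubber-soled → 2.3.2; sports → 2.3.2.3. Scheduled 30%. Selvast agreement on 2.3.1.1: 2.3.2.3 not covered; Selvast agreement on 2.3.1: 2.3.2.3 not covered; Selvast agreement on 2.2.1: 2.3.2.3 not covered; anti-dumping (Selvast, 2.3.2.3): +33%; total 30% + 33% = 63%. → 63%.
Line C: textile-upper → 2.1; rubber-soled → 2.1.1; ordinary → 2.1.1.1. Scheduled 22%. quota on 2.1.1 open → in-quota 11%. → 11%.
Sum: 1% + 63% + 11% = 75%.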